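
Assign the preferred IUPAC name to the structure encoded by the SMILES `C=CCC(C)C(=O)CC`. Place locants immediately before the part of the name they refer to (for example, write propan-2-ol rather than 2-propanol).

4-methylhept-6-en-3-one

Counting along the main chain through the carbonyl and the multiple bond gives 7 carbons: the parent is heptane.
The highest-priority functional group is a ketone (C=O on an internal carbon), so the name ends in -one.
There is one C=C double bond, indicated by the ending -ene.
Number the chain so that numbering from this end puts the carbonyl group at C-3 rather than C-5.
With this numbering: the carbonyl at C-3; the double bond between C-6 and C-7; a methyl group at C-4.
Putting it together: 4-methylhept-6-en-3-one.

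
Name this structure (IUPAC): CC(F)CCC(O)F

1,4-difluoropentan-1-ol

Counting along the main chain through the –OH group gives 5 carbons: the parent is pentane.
The highest-priority functional group is an alcohol (–OH), so the name ends in -ol.
Choose the numbering such that numbering from this end puts the hydroxyl group at C-1 rather than C-5.
This places the hydroxyl at C-1; fluoro groups at C-1 and C-4.
Assembling the pieces gives 1,4-difluoropentan-1-ol.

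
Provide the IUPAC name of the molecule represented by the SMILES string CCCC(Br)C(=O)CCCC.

Counting along the main chain through the carbonyl gives 9 carbons: the parent is nonane.
A ketone (C=O on an internal carbon) is the principal characteristic group, giving the suffix -one.
Number the chain so that the substituent locant set {4} is lower than {6} at the first point of difference.
This places the carbonyl at C-5; a bromo group at C-4.
Putting it together: 4-bromononan-5-one.

4-bromononan-5-one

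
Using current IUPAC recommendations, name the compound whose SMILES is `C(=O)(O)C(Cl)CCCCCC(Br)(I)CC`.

8-bromo-2-chloro-8-iododecanoic acid

The longest chain bearing the –COOH group is 10 carbons long (decane).
A carboxylic acid (terminal –COOH) is the principal characteristic group, giving the suffix -oic acid.
Choose the numbering such that the carboxylic acid carbon is C-1 by definition.
With this numbering: a bromo group at C-8; a chloro group at C-2; an iodo group at C-8.
Substituent prefixes are cited in alphabetical order (multiplying prefixes like di-/tri- are ignored for ordering).
The name is 8-bromo-2-chloro-8-iododecanoic acid.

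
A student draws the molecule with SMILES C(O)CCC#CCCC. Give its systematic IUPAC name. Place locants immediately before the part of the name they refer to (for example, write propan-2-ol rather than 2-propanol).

The longest chain bearing the –OH group and the multiple bond is 8 carbons long (octane).
The highest-priority functional group is an alcohol (–OH), so the name ends in -ol.
A C≡C triple bond in the chain gives the infix -yne-.
Choose the numbering such that numbering from this end puts the hydroxyl group at C-1 rather than C-8.
With this numbering: the hydroxyl at C-1; the triple bond between C-4 and C-5.
Putting it together: oct-4-yn-1-ol.

oct-4-yn-1-ol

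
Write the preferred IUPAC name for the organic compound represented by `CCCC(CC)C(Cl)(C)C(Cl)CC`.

3,4-dichloro-5-ethyl-4-methyloctane

The parent chain contains 8 carbons (octane).
The numbering direction is chosen so that the substituent locant set {3,4,4,5} is lower than {4,5,5,6} at the first point of difference.
That gives chloro groups at C-3 and C-4; an ethyl group at C-5; a methyl group at C-4.
Prefixes are listed alphabetically: chloro, ethyl, methyl.
Putting it together: 3,4-dichloro-5-ethyl-4-methyloctane.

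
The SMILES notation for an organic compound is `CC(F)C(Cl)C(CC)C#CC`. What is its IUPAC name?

5-chloro-4-ethyl-6-fluorohept-2-yne

Counting along the main chain through the multiple bond gives 7 carbons: the parent is heptane.
There is one C≡C triple bond, indicated by the ending -yne.
Number the chain so that numbering from this end puts the triple bond at C-2 rather than C-5.
This places the triple bond between C-2 and C-3; a chloro group at C-5; an ethyl group at C-4; a fluoro group at C-6.
Substituent prefixes are cited in alphabetical order (multiplying prefixes like di-/tri- are ignored for ordering).
Assembling the pieces gives 5-chloro-4-ethyl-6-fluorohept-2-yne.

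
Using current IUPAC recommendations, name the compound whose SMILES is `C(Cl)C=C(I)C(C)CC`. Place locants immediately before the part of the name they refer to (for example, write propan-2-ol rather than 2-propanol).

1-chloro-3-iodo-4-methylhex-2-ene

Counting along the main chain through the multiple bond gives 6 carbons: the parent is hexane.
The chain contains a C=C double bond, so the unsaturation ending is -ene.
Number the chain so that numbering from this end puts the double bond at C-2 rather than C-4.
That gives the double bond between C-2 and C-3; a chloro group at C-1; an iodo group at C-3; a methyl group at C-4.
Substituent prefixes are cited in alphabetical order (multiplying prefixes like di-/tri- are ignored for ordering).
Putting it together: 1-chloro-3-iodo-4-methylhex-2-ene.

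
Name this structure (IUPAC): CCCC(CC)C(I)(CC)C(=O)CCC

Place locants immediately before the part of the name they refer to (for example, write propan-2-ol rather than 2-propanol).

5,6-diethyl-5-iodononan-4-one

The longest chain bearing the carbonyl is 9 carbons long (nonane).
A ketone (C=O on an internal carbon) is the principal characteristic group, giving the suffix -one.
Number the chain so that numbering from this end puts the carbonyl group at C-4 rather than C-6.
This places the carbonyl at C-4; ethyl groups at C-5 and C-6; an iodo group at C-5.
The substituents are ordered alphabetically, ignoring any di-/tri- multipliers.
Assembling the pieces gives 5,6-diethyl-5-iodononan-4-one.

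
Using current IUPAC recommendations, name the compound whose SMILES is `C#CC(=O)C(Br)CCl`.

Counting along the main chain through the carbonyl and the multiple bond gives 5 carbons: the parent is pentane.
The highest-priority functional group is a ketone (C=O on an internal carbon), so the name ends in -one.
There is one C≡C triple bond, indicated by the ending -yne.
Number the chain so that numbering from this end puts the triple bond at C-1 rather than C-4.
This places the carbonyl at C-3; the triple bond between C-1 and C-2; a bromo group at C-4; a chloro group at C-5.
Substituent prefixes are cited in alphabetical order (multiplying prefixes like di-/tri- are ignored for ordering).
Assembling the pieces gives 4-bromo-5-chloropent-1-yn-3-one.

4-bromo-5-chloropent-1-yn-3-one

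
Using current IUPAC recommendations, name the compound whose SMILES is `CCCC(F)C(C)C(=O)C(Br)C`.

The longest carbon chain that includes the carbonyl has 8 carbons, so the parent hydride is octane.
The highest-priority functional group is a ketone (C=O on an internal carbon), so the name ends in -one.
Choose the numbering such that numbering from this end puts the carbonyl group at C-3 rather than C-6.
With this numbering: the carbonyl at C-3; a bromo group at C-2; a fluoro group at C-5; a methyl group at C-4.
Substituent prefixes are cited in alphabetical order (multiplying prefixes like di-/tri- are ignored for ordering).
Putting it together: 2-bromo-5-fluoro-4-methyloctan-3-one.

2-bromo-5-fluoro-4-methyloctan-3-one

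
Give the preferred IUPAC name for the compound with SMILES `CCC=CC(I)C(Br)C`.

6-bromo-5-iodohept-3-ene

The longest chain bearing the multiple bond is 7 carbons long (heptane).
A C=C double bond in the chain gives the infix -ene-.
Number the chain so that numbering from this end puts the double bond at C-3 rather than C-4.
This places the double bond between C-3 and C-4; a bromo group at C-6; an iodo group at C-5.
Prefixes are listed alphabetically: bromo, iodo.
The name is 6-bromo-5-iodohept-3-ene.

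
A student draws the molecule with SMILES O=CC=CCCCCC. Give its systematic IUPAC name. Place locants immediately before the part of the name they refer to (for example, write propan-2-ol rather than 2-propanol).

The longest carbon chain that includes the –CHO group and the multiple bond has 8 carbons, so the parent hydride is octane.
The principal characteristic group is an aldehyde (terminal –CHO), named with the suffix -al.
There is one C=C double bond, indicated by the ending -ene.
Number the chain so that the aldehyde carbon is C-1 by definition.
With this numbering: the double bond between C-2 and C-3.
Putting it together: oct-2-enal.

oct-2-enal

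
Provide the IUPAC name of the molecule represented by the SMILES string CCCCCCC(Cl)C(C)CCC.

The longest continuous carbon chain has 11 atoms, so the parent hydride is undecane.
Number the chain so that the substituent locant set {4,5} is lower than {7,8} at the first point of difference.
This places a chloro group at C-5; a methyl group at C-4.
Prefixes are listed alphabetically: chloro, methyl.
The name is 5-chloro-4-methylundecane.

5-chloro-4-methylundecane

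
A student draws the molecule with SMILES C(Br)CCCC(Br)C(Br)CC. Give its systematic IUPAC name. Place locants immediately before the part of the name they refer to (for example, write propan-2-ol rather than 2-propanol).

1,5,6-tribromooctane

The longest continuous carbon chain has 8 atoms, so the parent hydride is octane.
The numbering direction is chosen so that the substituent locant set {1,5,6} is lower than {3,4,8} at the first point of difference.
This places bromo groups at C-1 and C-5 and C-6.
The name is 1,5,6-tribromooctane.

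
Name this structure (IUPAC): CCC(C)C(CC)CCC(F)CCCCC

4-ethyl-7-fluoro-3-methyldodecane

The parent chain contains 12 carbons (dodecane).
The numbering direction is chosen so that the substituent locant set {3,4,7} is lower than {6,9,10} at the first point of difference.
This places an ethyl group at C-4; a fluoro group at C-7; a methyl group at C-3.
Prefixes are listed alphabetically: ethyl, fluoro, methyl.
Assembling the pieces gives 4-ethyl-7-fluoro-3-methyldodecane.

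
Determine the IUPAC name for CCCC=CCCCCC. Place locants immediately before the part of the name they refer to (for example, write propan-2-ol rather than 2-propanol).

dec-4-ene

The longest chain bearing the multiple bond is 10 carbons long (decane).
The chain contains a C=C double bond, so the unsaturation ending is -ene.
Number the chain so that numbering from this end puts the double bond at C-4 rather than C-6.
That gives the double bond between C-4 and C-5.
Assembling the pieces gives dec-4-ene.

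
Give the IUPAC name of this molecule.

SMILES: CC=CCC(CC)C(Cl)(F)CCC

The longest chain bearing the multiple bond is 9 carbons long (nonane).
A C=C double bond in the chain gives the infix -ene-.
The numbering direction is chosen so that numbering from this end puts the double bond at C-2 rather than C-7.
With this numbering: the double bond between C-2 and C-3; a chloro group at C-6; an ethyl group at C-5; a fluoro group at C-6.
Prefixes are listed alphabetically: chloro, ethyl, fluoro.
Putting it together: 6-chloro-5-ethyl-6-fluoronon-2-ene.

6-chloro-5-ethyl-6-fluoronon-2-ene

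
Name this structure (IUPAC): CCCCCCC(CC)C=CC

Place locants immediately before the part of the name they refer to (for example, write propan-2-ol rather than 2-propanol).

4-ethyldec-2-ene

The longest carbon chain that includes the multiple bond has 10 carbons, so the parent hydride is decane.
A C=C double bond in the chain gives the infix -ene-.
The numbering direction is chosen so that numbering from this end puts the double bond at C-2 rather than C-8.
That gives the double bond between C-2 and C-3; an ethyl group at C-4.
Putting it together: 4-ethyldec-2-ene.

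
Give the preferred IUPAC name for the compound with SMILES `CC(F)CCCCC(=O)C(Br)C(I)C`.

3-bromo-9-fluoro-2-iododecan-4-one

Counting along the main chain through the carbonyl gives 10 carbons: the parent is decane.
A ketone (C=O on an internal carbon) is the principal characteristic group, giving the suffix -one.
The numbering direction is chosen so that numbering from this end puts the carbonyl group at C-4 rather than C-7.
This places the carbonyl at C-4; a bromo group at C-3; a fluoro group at C-9; an iodo group at C-2.
The substituents are ordered alphabetically, ignoring any di-/tri- multipliers.
The name is 3-bromo-9-fluoro-2-iododecan-4-one.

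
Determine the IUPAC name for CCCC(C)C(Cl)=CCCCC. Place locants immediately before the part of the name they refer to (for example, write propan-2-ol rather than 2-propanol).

The longest chain bearing the multiple bond is 10 carbons long (decane).
A C=C double bond in the chain gives the infix -ene-.
Choose the numbering such that the substituent locant set {4,5} is lower than {6,7} at the first point of difference.
This places the double bond between C-5 and C-6; a chloro group at C-5; a methyl group at C-4.
Prefixes are listed alphabetically: chloro, methyl.
Assembling the pieces gives 5-chloro-4-methyldec-5-ene.

5-chloro-4-methyldec-5-ene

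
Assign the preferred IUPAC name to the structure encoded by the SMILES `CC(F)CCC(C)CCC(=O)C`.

The longest carbon chain that includes the carbonyl has 9 carbons, so the parent hydride is nonane.
The highest-priority functional group is a ketone (C=O on an internal carbon), so the name ends in -one.
The numbering direction is chosen so that numbering from this end puts the carbonyl group at C-2 rather than C-8.
That gives the carbonyl at C-2; a fluoro group at C-8; a methyl group at C-5.
The substituents are ordered alphabetically, ignoring any di-/tri- multipliers.
The name is 8-fluoro-5-methylnonan-2-one.

8-fluoro-5-methylnonan-2-one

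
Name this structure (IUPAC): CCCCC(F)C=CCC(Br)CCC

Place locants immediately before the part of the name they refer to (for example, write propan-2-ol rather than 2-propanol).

4-bromo-8-fluorododec-6-ene

The longest carbon chain that includes the multiple bond has 12 carbons, so the parent hydride is dodecane.
The chain contains a C=C double bond, so the unsaturation ending is -ene.
Choose the numbering such that the substituent locant set {4,8} is lower than {5,9} at the first point of difference.
With this numbering: the double bond between C-6 and C-7; a bromo group at C-4; a fluoro group at C-8.
Substituent prefixes are cited in alphabetical order (multiplying prefixes like di-/tri- are ignored for ordering).
Assembling the pieces gives 4-bromo-8-fluorododec-6-ene.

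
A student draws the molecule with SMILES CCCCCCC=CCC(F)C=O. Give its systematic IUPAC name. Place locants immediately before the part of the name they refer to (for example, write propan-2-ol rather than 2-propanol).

2-fluoroundec-4-enal

The longest carbon chain that includes the –CHO group and the multiple bond has 11 carbons, so the parent hydride is undecane.
The highest-priority functional group is an aldehyde (terminal –CHO), so the name ends in -al.
The chain contains a C=C double bond, so the unsaturation ending is -ene.
Choose the numbering such that the aldehyde carbon is C-1 by definition.
With this numbering: the double bond between C-4 and C-5; a fluoro group at C-2.
Assembling the pieces gives 2-fluoroundec-4-enal.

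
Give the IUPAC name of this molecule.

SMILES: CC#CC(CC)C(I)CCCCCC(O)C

9-ethyl-8-iodododec-10-yn-2-ol

Counting along the main chain through the –OH group and the multiple bond gives 12 carbons: the parent is dodecane.
The principal characteristic group is an alcohol (–OH), named with the suffix -ol.
There is one C≡C triple bond, indicated by the ending -yne.
Number the chain so that numbering from this end puts the hydroxyl group at C-2 rather than C-11.
With this numbering: the hydroxyl at C-2; the triple bond between C-10 and C-11; an ethyl group at C-9; an iodo group at C-8.
Prefixes are listed alphabetically: ethyl, iodo.
The name is 9-ethyl-8-iodododec-10-yn-2-ol.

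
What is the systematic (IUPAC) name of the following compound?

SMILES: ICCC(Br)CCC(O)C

Counting along the main chain through the –OH group gives 7 carbons: the parent is heptane.
The highest-priority functional group is an alcohol (–OH), so the name ends in -ol.
Choose the numbering such that numbering from this end puts the hydroxyl group at C-2 rather than C-6.
That gives the hydroxyl at C-2; a bromo group at C-5; an iodo group at C-7.
Prefixes are listed alphabetically: bromo, iodo.
Putting it together: 5-bromo-7-iodoheptan-2-ol.

5-bromo-7-iodoheptan-2-ol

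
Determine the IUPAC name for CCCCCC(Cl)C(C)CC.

4-chloro-3-methylnonane

The longest carbon chain is 9 atoms: the parent is nonane.
Choose the numbering such that the substituent locant set {3,4} is lower than {6,7} at the first point of difference.
This places a chloro group at C-4; a methyl group at C-3.
Substituent prefixes are cited in alphabetical order (multiplying prefixes like di-/tri- are ignored for ordering).
Putting it together: 4-chloro-3-methylnonane.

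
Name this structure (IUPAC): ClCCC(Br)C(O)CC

4-bromo-6-chlorohexan-3-ol

The longest carbon chain that includes the –OH group has 6 carbons, so the parent hydride is hexane.
An alcohol (–OH) is the principal characteristic group, giving the suffix -ol.
The numbering direction is chosen so that numbering from this end puts the hydroxyl group at C-3 rather than C-4.
This places the hydroxyl at C-3; a bromo group at C-4; a chloro group at C-6.
Substituent prefixes are cited in alphabetical order (multiplying prefixes like di-/tri- are ignored for ordering).
Assembling the pieces gives 4-bromo-6-chlorohexan-3-ol.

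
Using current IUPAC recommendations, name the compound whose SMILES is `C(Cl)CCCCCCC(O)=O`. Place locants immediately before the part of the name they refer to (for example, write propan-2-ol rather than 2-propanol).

The longest chain bearing the –COOH group is 8 carbons long (octane).
The highest-priority functional group is a carboxylic acid (terminal –COOH), so the name ends in -oic acid.
Choose the numbering such that the carboxylic acid carbon is C-1 by definition.
That gives a chloro group at C-8.
The name is 8-chlorooctanoic acid.

8-chlorooctanoic acid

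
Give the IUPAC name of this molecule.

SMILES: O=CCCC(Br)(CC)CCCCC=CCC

4-bromo-4-ethyldodec-9-enal

The longest carbon chain that includes the –CHO group and the multiple bond has 12 carbons, so the parent hydride is dodecane.
An aldehyde (terminal –CHO) is the principal characteristic group, giving the suffix -al.
There is one C=C double bond, indicated by the ending -ene.
Number the chain so that the aldehyde carbon is C-1 by definition.
With this numbering: the double bond between C-9 and C-10; a bromo group at C-4; an ethyl group at C-4.
The substituents are ordered alphabetically, ignoring any di-/tri- multipliers.
The name is 4-bromo-4-ethyldodec-9-enal.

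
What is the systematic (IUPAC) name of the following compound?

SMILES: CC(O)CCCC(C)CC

6-methyloctan-2-ol

The longest carbon chain that includes the –OH group has 8 carbons, so the parent hydride is octane.
An alcohol (–OH) is the principal characteristic group, giving the suffix -ol.
Number the chain so that numbering from this end puts the hydroxyl group at C-2 rather than C-7.
This places the hydroxyl at C-2; a methyl group at C-6.
The name is 6-methyloctan-2-ol.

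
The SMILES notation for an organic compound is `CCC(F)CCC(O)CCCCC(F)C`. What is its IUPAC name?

3,11-difluorododecan-6-ol

Counting along the main chain through the –OH group gives 12 carbons: the parent is dodecane.
The principal characteristic group is an alcohol (–OH), named with the suffix -ol.
Choose the numbering such that numbering from this end puts the hydroxyl group at C-6 rather than C-7.
This places the hydroxyl at C-6; fluoro groups at C-3 and C-11.
The name is 3,11-difluorododecan-6-ol.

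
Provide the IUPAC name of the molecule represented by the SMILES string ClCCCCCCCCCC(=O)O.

10-chlorodecanoic acid

The longest chain bearing the –COOH group is 10 carbons long (decane).
A carboxylic acid (terminal –COOH) is the principal characteristic group, giving the suffix -oic acid.
Choose the numbering such that the carboxylic acid carbon is C-1 by definition.
With this numbering: a chloro group at C-10.
Putting it together: 10-chlorodecanoic acid.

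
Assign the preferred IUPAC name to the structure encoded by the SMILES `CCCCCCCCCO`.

nonan-1-ol

The longest chain bearing the –OH group is 9 carbons long (nonane).
The principal characteristic group is an alcohol (–OH), named with the suffix -ol.
Number the chain so that numbering from this end puts the hydroxyl group at C-1 rather than C-9.
This places the hydroxyl at C-1.
The name is nonan-1-ol.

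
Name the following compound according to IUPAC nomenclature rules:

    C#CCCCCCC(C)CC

8-methyldec-1-yne

Counting along the main chain through the multiple bond gives 10 carbons: the parent is decane.
A C≡C triple bond in the chain gives the infix -yne-.
Choose the numbering such that numbering from this end puts the triple bond at C-1 rather than C-9.
That gives the triple bond between C-1 and C-2; a methyl group at C-8.
Assembling the pieces gives 8-methyldec-1-yne.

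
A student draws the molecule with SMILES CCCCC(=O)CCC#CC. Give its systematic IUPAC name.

The longest carbon chain that includes the carbonyl and the multiple bond has 10 carbons, so the parent hydride is decane.
The principal characteristic group is a ketone (C=O on an internal carbon), named with the suffix -one.
There is one C≡C triple bond, indicated by the ending -yne.
The numbering direction is chosen so that numbering from this end puts the carbonyl group at C-5 rather than C-6.
This places the carbonyl at C-5; the triple bond between C-8 and C-9.
Putting it together: dec-8-yn-5-one.

dec-8-yn-5-one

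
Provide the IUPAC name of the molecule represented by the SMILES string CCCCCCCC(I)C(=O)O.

The longest chain bearing the –COOH group is 9 carbons long (nonane).
The principal characteristic group is a carboxylic acid (terminal –COOH), named with the suffix -oic acid.
Choose the numbering such that the carboxylic acid carbon is C-1 by definition.
With this numbering: an iodo group at C-2.
The name is 2-iodononanoic acid.

2-iodononanoic acid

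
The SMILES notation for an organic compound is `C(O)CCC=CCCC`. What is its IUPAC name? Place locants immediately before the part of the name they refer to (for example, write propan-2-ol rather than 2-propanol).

oct-4-en-1-ol

Counting along the main chain through the –OH group and the multiple bond gives 8 carbons: the parent is octane.
An alcohol (–OH) is the principal characteristic group, giving the suffix -ol.
A C=C double bond in the chain gives the infix -ene-.
The numbering direction is chosen so that numbering from this end puts the hydroxyl group at C-1 rather than C-8.
This places the hydroxyl at C-1; the double bond between C-4 and C-5.
The name is oct-4-en-1-ol.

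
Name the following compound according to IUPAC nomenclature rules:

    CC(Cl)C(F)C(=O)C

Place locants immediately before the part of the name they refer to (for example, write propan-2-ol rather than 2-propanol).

The longest carbon chain that includes the carbonyl has 5 carbons, so the parent hydride is pentane.
The highest-priority functional group is a ketone (C=O on an internal carbon), so the name ends in -one.
Choose the numbering such that numbering from this end puts the carbonyl group at C-2 rather than C-4.
This places the carbonyl at C-2; a chloro group at C-4; a fluoro group at C-3.
Substituent prefixes are cited in alphabetical order (multiplying prefixes like di-/tri- are ignored for ordering).
Putting it together: 4-chloro-3-fluoropentan-2-one.

4-chloro-3-fluoropentan-2-one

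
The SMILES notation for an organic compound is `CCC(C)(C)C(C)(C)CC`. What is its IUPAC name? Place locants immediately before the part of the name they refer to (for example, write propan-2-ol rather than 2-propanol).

3,3,4,4-tetramethylhexane

The longest continuous carbon chain has 6 atoms, so the parent hydride is hexane.
The molecule is symmetric, so either numbering direction gives the same locants.
That gives methyl groups at C-3 (×2) and C-4 (×2).
Putting it together: 3,3,4,4-tetramethylhexane.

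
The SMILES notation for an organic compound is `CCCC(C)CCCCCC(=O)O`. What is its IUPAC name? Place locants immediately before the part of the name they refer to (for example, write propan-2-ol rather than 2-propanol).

7-methyldecanoic acid

Counting along the main chain through the –COOH group gives 10 carbons: the parent is decane.
The highest-priority functional group is a carboxylic acid (terminal –COOH), so the name ends in -oic acid.
The numbering direction is chosen so that the carboxylic acid carbon is C-1 by definition.
With this numbering: a methyl group at C-7.
The name is 7-methyldecanoic acid.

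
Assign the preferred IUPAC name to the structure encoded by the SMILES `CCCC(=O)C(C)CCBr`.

1-bromo-3-methylheptan-4-one

The longest carbon chain that includes the carbonyl has 7 carbons, so the parent hydride is heptane.
The principal characteristic group is a ketone (C=O on an internal carbon), named with the suffix -one.
Number the chain so that the substituent locant set {1,3} is lower than {5,7} at the first point of difference.
With this numbering: the carbonyl at C-4; a bromo group at C-1; a methyl group at C-3.
Prefixes are listed alphabetically: bromo, methyl.
Putting it together: 1-bromo-3-methylheptan-4-one.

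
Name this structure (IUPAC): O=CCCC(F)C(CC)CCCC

5-ethyl-4-fluorononanal

Counting along the main chain through the –CHO group gives 9 carbons: the parent is nonane.
The principal characteristic group is an aldehyde (terminal –CHO), named with the suffix -al.
Choose the numbering such that the aldehyde carbon is C-1 by definition.
This places an ethyl group at C-5; a fluoro group at C-4.
Prefixes are listed alphabetically: ethyl, fluoro.
Assembling the pieces gives 5-ethyl-4-fluorononanal.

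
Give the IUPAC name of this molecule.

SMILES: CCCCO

butan-1-ol

The longest chain bearing the –OH group is 4 carbons long (butane).
An alcohol (–OH) is the principal characteristic group, giving the suffix -ol.
The numbering direction is chosen so that numbering from this end puts the hydroxyl group at C-1 rather than C-4.
That gives the hydroxyl at C-1.
Assembling the pieces gives butan-1-ol.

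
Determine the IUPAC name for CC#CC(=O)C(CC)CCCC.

5-ethylnon-2-yn-4-one

Counting along the main chain through the carbonyl and the multiple bond gives 9 carbons: the parent is nonane.
The highest-priority functional group is a ketone (C=O on an internal carbon), so the name ends in -one.
There is one C≡C triple bond, indicated by the ending -yne.
The numbering direction is chosen so that numbering from this end puts the carbonyl group at C-4 rather than C-6.
This places the carbonyl at C-4; the triple bond between C-2 and C-3; an ethyl group at C-5.
The name is 5-ethylnon-2-yn-4-one.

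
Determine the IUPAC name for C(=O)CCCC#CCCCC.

dec-5-ynal

Counting along the main chain through the –CHO group and the multiple bond gives 10 carbons: the parent is decane.
An aldehyde (terminal –CHO) is the principal characteristic group, giving the suffix -al.
A C≡C triple bond in the chain gives the infix -yne-.
Number the chain so that the aldehyde carbon is C-1 by definition.
This places the triple bond between C-5 and C-6.
Assembling the pieces gives dec-5-ynal.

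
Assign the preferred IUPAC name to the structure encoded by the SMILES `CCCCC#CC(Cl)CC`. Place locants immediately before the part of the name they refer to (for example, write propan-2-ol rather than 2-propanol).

The longest chain bearing the multiple bond is 9 carbons long (nonane).
The chain contains a C≡C triple bond, so the unsaturation ending is -yne.
Number the chain so that numbering from this end puts the triple bond at C-4 rather than C-5.
With this numbering: the triple bond between C-4 and C-5; a chloro group at C-3.
The name is 3-chloronon-4-yne.

3-chloronon-4-yne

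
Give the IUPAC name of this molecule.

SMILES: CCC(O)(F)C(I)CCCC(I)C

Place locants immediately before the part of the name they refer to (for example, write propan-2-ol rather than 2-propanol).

3-fluoro-4,8-diiodononan-3-ol

The longest carbon chain that includes the –OH group has 9 carbons, so the parent hydride is nonane.
The highest-priority functional group is an alcohol (–OH), so the name ends in -ol.
Choose the numbering such that numbering from this end puts the hydroxyl group at C-3 rather than C-7.
This places the hydroxyl at C-3; a fluoro group at C-3; iodo groups at C-4 and C-8.
Prefixes are listed alphabetically: fluoro, iodo.
The name is 3-fluoro-4,8-diiodononan-3-ol.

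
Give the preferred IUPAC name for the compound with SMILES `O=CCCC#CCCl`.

6-chlorohex-4-ynal

The longest carbon chain that includes the –CHO group and the multiple bond has 6 carbons, so the parent hydride is hexane.
An aldehyde (terminal –CHO) is the principal characteristic group, giving the suffix -al.
There is one C≡C triple bond, indicated by the ending -yne.
The numbering direction is chosen so that the aldehyde carbon is C-1 by definition.
This places the triple bond between C-4 and C-5; a chloro group at C-6.
Putting it together: 6-chlorohex-4-ynal.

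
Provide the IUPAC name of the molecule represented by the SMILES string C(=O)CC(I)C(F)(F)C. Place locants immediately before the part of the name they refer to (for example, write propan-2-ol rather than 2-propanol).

The longest carbon chain that includes the –CHO group has 5 carbons, so the parent hydride is pentane.
An aldehyde (terminal –CHO) is the principal characteristic group, giving the suffix -al.
Choose the numbering such that the aldehyde carbon is C-1 by definition.
With this numbering: two fluoro groups at C-4; an iodo group at C-3.
Prefixes are listed alphabetically: fluoro, iodo.
The name is 4,4-difluoro-3-iodopentanal.

4,4-difluoro-3-iodopentanal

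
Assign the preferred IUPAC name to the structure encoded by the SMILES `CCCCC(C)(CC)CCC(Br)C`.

2-bromo-5-ethyl-5-methylnonane

The longest carbon chain is 9 atoms: the parent is nonane.
Number the chain so that the substituent locant set {2,5,5} is lower than {5,5,8} at the first point of difference.
That gives a bromo group at C-2; an ethyl group at C-5; a methyl group at C-5.
The substituents are ordered alphabetically, ignoring any di-/tri- multipliers.
Assembling the pieces gives 2-bromo-5-ethyl-5-methylnonane.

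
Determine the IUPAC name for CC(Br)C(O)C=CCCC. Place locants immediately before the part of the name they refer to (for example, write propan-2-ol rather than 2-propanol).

The longest carbon chain that includes the –OH group and the multiple bond has 8 carbons, so the parent hydride is octane.
The principal characteristic group is an alcohol (–OH), named with the suffix -ol.
There is one C=C double bond, indicated by the ending -ene.
Number the chain so that numbering from this end puts the hydroxyl group at C-3 rather than C-6.
This places the hydroxyl at C-3; the double bond between C-4 and C-5; a bromo group at C-2.
Assembling the pieces gives 2-bromooct-4-en-3-ol.

2-bromooct-4-en-3-ol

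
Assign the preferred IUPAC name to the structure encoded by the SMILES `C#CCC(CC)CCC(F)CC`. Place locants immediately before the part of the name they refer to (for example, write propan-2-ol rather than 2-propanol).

Counting along the main chain through the multiple bond gives 9 carbons: the parent is nonane.
A C≡C triple bond in the chain gives the infix -yne-.
Number the chain so that numbering from this end puts the triple bond at C-1 rather than C-8.
That gives the triple bond between C-1 and C-2; an ethyl group at C-4; a fluoro group at C-7.
Prefixes are listed alphabetically: ethyl, fluoro.
The name is 4-ethyl-7-fluoronon-1-yne.

4-ethyl-7-fluoronon-1-yne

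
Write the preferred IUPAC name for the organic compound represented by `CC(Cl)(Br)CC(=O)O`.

3-bromo-3-chlorobutanoic acid

Counting along the main chain through the –COOH group gives 4 carbons: the parent is butane.
A carboxylic acid (terminal –COOH) is the principal characteristic group, giving the suffix -oic acid.
The numbering direction is chosen so that the carboxylic acid carbon is C-1 by definition.
That gives a bromo group at C-3; a chloro group at C-3.
The substituents are ordered alphabetically, ignoring any di-/tri- multipliers.
Assembling the pieces gives 3-bromo-3-chlorobutanoic acid.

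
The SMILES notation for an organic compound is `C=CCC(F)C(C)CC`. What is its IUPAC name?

4-fluoro-5-methylhept-1-ene

Counting along the main chain through the multiple bond gives 7 carbons: the parent is heptane.
The chain contains a C=C double bond, so the unsaturation ending is -ene.
Choose the numbering such that numbering from this end puts the double bond at C-1 rather than C-6.
That gives the double bond between C-1 and C-2; a fluoro group at C-4; a methyl group at C-5.
The substituents are ordered alphabetically, ignoring any di-/tri- multipliers.
The name is 4-fluoro-5-methylhept-1-ene.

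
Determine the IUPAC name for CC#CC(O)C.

pent-3-yn-2-ol

The longest chain bearing the –OH group and the multiple bond is 5 carbons long (pentane).
The highest-priority functional group is an alcohol (–OH), so the name ends in -ol.
The chain contains a C≡C triple bond, so the unsaturation ending is -yne.
Choose the numbering such that numbering from this end puts the hydroxyl group at C-2 rather than C-4.
With this numbering: the hydroxyl at C-2; the triple bond between C-3 and C-4.
Putting it together: pent-3-yn-2-ol.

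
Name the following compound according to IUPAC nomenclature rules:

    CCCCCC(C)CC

The parent chain contains 8 carbons (octane).
Choose the numbering such that the substituent locant set {3} is lower than {6} at the first point of difference.
With this numbering: a methyl group at C-3.
Assembling the pieces gives 3-methyloctane.

3-methyloctane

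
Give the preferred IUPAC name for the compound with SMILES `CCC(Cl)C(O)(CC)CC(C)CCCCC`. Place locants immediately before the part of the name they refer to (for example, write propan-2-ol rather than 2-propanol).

The longest carbon chain that includes the –OH group has 11 carbons, so the parent hydride is undecane.
The highest-priority functional group is an alcohol (–OH), so the name ends in -ol.
The numbering direction is chosen so that numbering from this end puts the hydroxyl group at C-4 rather than C-8.
That gives the hydroxyl at C-4; a chloro group at C-3; an ethyl group at C-4; a methyl group at C-6.
Substituent prefixes are cited in alphabetical order (multiplying prefixes like di-/tri- are ignored for ordering).
The name is 3-chloro-4-ethyl-6-methylundecan-4-ol.

3-chloro-4-ethyl-6-methylundecan-4-ol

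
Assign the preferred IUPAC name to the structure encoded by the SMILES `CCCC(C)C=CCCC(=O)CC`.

8-methylundec-6-en-3-one

Counting along the main chain through the carbonyl and the multiple bond gives 11 carbons: the parent is undecane.
A ketone (C=O on an internal carbon) is the principal characteristic group, giving the suffix -one.
A C=C double bond in the chain gives the infix -ene-.
Choose the numbering such that numbering from this end puts the carbonyl group at C-3 rather than C-9.
With this numbering: the carbonyl at C-3; the double bond between C-6 and C-7; a methyl group at C-8.
The name is 8-methylundec-6-en-3-one.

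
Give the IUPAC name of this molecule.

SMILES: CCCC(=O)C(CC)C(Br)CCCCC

6-bromo-5-ethylundecan-4-one

Counting along the main chain through the carbonyl gives 11 carbons: the parent is undecane.
The highest-priority functional group is a ketone (C=O on an internal carbon), so the name ends in -one.
Number the chain so that numbering from this end puts the carbonyl group at C-4 rather than C-8.
With this numbering: the carbonyl at C-4; a bromo group at C-6; an ethyl group at C-5.
The substituents are ordered alphabetically, ignoring any di-/tri- multipliers.
The name is 6-bromo-5-ethylundecan-4-one.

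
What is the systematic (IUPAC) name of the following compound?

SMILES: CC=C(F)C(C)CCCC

Counting along the main chain through the multiple bond gives 8 carbons: the parent is octane.
A C=C double bond in the chain gives the infix -ene-.
Choose the numbering such that numbering from this end puts the double bond at C-2 rather than C-6.
This places the double bond between C-2 and C-3; a fluoro group at C-3; a methyl group at C-4.
Substituent prefixes are cited in alphabetical order (multiplying prefixes like di-/tri- are ignored for ordering).
The name is 3-fluoro-4-methyloct-2-ene.

3-fluoro-4-methyloct-2-ene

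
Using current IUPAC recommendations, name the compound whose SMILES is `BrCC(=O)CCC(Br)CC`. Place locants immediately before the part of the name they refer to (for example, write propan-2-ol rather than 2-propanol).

1,5-dibromoheptan-2-one

The longest chain bearing the carbonyl is 7 carbons long (heptane).
The principal characteristic group is a ketone (C=O on an internal carbon), named with the suffix -one.
Number the chain so that numbering from this end puts the carbonyl group at C-2 rather than C-6.
With this numbering: the carbonyl at C-2; bromo groups at C-1 and C-5.
Putting it together: 1,5-dibromoheptan-2-one.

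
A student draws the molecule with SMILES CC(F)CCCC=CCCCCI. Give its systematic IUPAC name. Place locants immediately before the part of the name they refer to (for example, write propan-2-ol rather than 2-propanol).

The longest chain bearing the multiple bond is 11 carbons long (undecane).
There is one C=C double bond, indicated by the ending -ene.
The numbering direction is chosen so that numbering from this end puts the double bond at C-5 rather than C-6.
With this numbering: the double bond between C-5 and C-6; a fluoro group at C-10; an iodo group at C-1.
The substituents are ordered alphabetically, ignoring any di-/tri- multipliers.
The name is 10-fluoro-1-iodoundec-5-ene.

10-fluoro-1-iodoundec-5-ene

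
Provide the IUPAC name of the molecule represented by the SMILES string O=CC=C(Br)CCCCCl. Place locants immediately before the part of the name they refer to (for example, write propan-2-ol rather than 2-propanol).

Counting along the main chain through the –CHO group and the multiple bond gives 7 carbons: the parent is heptane.
The principal characteristic group is an aldehyde (terminal –CHO), named with the suffix -al.
The chain contains a C=C double bond, so the unsaturation ending is -ene.
The numbering direction is chosen so that the aldehyde carbon is C-1 by definition.
With this numbering: the double bond between C-2 and C-3; a bromo group at C-3; a chloro group at C-7.
Prefixes are listed alphabetically: bromo, chloro.
Putting it together: 3-bromo-7-chlorohept-2-enal.

3-bromo-7-chlorohept-2-enal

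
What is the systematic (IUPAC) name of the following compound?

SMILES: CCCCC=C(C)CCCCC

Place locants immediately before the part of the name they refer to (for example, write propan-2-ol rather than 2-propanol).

6-methylundec-5-ene

Counting along the main chain through the multiple bond gives 11 carbons: the parent is undecane.
A C=C double bond in the chain gives the infix -ene-.
The numbering direction is chosen so that numbering from this end puts the double bond at C-5 rather than C-6.
That gives the double bond between C-5 and C-6; a methyl group at C-6.
The name is 6-methylundec-5-ene.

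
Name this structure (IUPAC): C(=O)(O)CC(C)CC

Counting along the main chain through the –COOH group gives 5 carbons: the parent is pentane.
The highest-priority functional group is a carboxylic acid (terminal –COOH), so the name ends in -oic acid.
Number the chain so that the carboxylic acid carbon is C-1 by definition.
That gives a methyl group at C-3.
Putting it together: 3-methylpentanoic acid.

3-methylpentanoic acid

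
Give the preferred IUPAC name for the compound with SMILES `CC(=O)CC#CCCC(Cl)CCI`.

8-chloro-10-iododec-4-yn-2-one

Counting along the main chain through the carbonyl and the multiple bond gives 10 carbons: the parent is decane.
The principal characteristic group is a ketone (C=O on an internal carbon), named with the suffix -one.
There is one C≡C triple bond, indicated by the ending -yne.
Choose the numbering such that numbering from this end puts the carbonyl group at C-2 rather than C-9.
This places the carbonyl at C-2; the triple bond between C-4 and C-5; a chloro group at C-8; an iodo group at C-10.
Prefixes are listed alphabetically: chloro, iodo.
The name is 8-chloro-10-iododec-4-yn-2-one.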